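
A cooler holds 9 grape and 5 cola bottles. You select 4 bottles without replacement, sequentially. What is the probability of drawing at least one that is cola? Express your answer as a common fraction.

P(no cola) = 9/14 × 8/13 × 7/12 × 6/11 = 3024/24024 = 18/143.
P(at least one) = 1 − 18/143 = 125/143.

125/143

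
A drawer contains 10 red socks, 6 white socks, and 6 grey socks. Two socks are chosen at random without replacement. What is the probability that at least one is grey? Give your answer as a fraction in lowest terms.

P(no grey) = 16/22 × 15/21 = 240/462 = 40/77.
P(at least one) = 1 − 40/77 = 37/77.

37/77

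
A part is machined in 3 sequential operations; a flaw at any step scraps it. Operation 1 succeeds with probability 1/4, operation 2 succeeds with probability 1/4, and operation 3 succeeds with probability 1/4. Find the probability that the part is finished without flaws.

1/64

Each stage is reached only if all earlier stages succeed, so
P = 1/4 × 1/4 × 1/4 = 1/64.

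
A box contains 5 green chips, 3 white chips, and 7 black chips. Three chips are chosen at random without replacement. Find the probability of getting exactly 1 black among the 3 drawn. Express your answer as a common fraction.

28/65

One ordering (black drawn first) has probability 7/15 × 8/14 × 7/13 = 392/2730 = 28/195.
There are C(3,1) = 3 such orderings, each equally likely, so P = 3 × 28/195 = 28/65.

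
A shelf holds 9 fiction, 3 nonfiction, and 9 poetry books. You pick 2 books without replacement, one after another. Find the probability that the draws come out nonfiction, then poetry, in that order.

Chain rule:
P = 3/21 × 9/20 = 27/420 = 9/140.

9/140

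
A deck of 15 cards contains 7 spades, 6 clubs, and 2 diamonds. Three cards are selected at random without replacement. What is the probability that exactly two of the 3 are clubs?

27/91

One ordering (clubs drawn first) has probability 6/15 × 5/14 × 9/13 = 270/2730 = 9/91.
There are C(3,2) = 3 such orderings, each equally likely, so P = 3 × 9/91 = 27/91.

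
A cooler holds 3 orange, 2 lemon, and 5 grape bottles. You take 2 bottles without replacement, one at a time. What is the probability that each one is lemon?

1/45

P(all lemon) = 2/10 × 1/9 = 2/90 = 1/45.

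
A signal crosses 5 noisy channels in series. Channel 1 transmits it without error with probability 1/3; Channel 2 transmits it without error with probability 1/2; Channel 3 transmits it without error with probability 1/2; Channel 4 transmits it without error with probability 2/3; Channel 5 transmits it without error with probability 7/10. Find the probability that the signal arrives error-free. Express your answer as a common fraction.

Multiplying along the chain,
P = 1/3 × 1/2 × 1/2 × 2/3 × 7/10 = 14/360 = 7/180.

7/180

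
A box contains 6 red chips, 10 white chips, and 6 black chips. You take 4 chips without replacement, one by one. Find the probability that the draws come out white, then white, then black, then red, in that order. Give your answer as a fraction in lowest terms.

27/1463

Each draw changes the counts, so multiply the conditional probabilities along the sequence:
P = 10/22 × 9/21 × 6/20 × 6/19 = 3240/175560 = 27/1463.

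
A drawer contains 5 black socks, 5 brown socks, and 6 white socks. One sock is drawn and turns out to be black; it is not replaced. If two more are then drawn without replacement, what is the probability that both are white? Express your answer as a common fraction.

1/7

After the first draw, 6 of the remaining 15 socks are white.
P = 6/15 × 5/14 = 30/210 = 1/7.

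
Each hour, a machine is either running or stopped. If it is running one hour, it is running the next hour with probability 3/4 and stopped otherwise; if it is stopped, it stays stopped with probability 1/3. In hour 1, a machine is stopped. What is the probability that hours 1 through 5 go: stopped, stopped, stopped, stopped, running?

2/81

Hour 1 is given. For each transition, use the conditional probability from the current state:
P(stopped | stopped) = 1/3; P(stopped | stopped) = 1/3; P(stopped | stopped) = 1/3; P(running | stopped) = 2/3.
P = 1/3 × 1/3 × 1/3 × 2/3 = 2/81.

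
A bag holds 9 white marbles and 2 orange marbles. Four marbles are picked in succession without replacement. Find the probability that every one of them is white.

21/55

P(all white) = 9/11 × 8/10 × 7/9 × 6/8 = 3024/7920 = 21/55.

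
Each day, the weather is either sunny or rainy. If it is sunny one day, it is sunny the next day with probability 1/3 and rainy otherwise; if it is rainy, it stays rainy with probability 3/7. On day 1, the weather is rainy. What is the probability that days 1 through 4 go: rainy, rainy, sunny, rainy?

Day 1 is given. For each transition, use the conditional probability from the current state:
P(rainy | rainy) = 3/7; P(sunny | rainy) = 4/7; P(rainy | sunny) = 2/3.
P = 3/7 × 4/7 × 2/3 = 24/147 = 8/49.

8/49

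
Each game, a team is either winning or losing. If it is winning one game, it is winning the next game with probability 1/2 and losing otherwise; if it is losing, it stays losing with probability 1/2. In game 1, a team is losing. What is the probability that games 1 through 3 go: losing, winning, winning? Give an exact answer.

Game 1 is given. For each transition, use the conditional probability from the current state:
P(winning | losing) = 1/2; P(winning | winning) = 1/2.
P = 1/2 × 1/2 = 1/4.

1/4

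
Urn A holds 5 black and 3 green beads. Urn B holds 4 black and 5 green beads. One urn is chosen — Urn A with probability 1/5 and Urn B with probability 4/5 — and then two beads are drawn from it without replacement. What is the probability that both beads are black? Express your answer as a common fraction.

43/210

From Urn A: P(both black) = (5/8)(4/7) = 5/14.
From Urn B: P(both black) = (4/9)(3/8) = 1/6.
Total probability = (1/5)(5/14) + (4/5)(1/6) = 43/210.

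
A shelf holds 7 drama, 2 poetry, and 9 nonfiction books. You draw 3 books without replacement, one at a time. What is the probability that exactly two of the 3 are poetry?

1/51

One ordering (poetry drawn first) has probability 2/18 × 1/17 × 16/16 = 32/4896 = 1/153.
There are C(3,2) = 3 such orderings, each equally likely, so P = 3 × 1/153 = 1/51.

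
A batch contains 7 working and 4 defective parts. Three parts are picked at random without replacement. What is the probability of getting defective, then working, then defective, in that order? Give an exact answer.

14/165

Chain rule:
P = 4/11 × 7/10 × 3/9 = 84/990 = 14/165.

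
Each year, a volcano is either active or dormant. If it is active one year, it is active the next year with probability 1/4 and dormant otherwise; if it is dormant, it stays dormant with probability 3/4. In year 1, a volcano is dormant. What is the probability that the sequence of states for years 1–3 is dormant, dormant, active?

3/16

Year 1 is given. For each transition, use the conditional probability from the current state:
P(dormant | dormant) = 3/4; P(active | dormant) = 1/4.
P = 3/4 × 1/4 = 3/16.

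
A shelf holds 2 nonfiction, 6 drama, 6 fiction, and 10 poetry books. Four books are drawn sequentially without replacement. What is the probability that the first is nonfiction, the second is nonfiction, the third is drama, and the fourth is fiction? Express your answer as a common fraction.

Each draw changes the counts, so multiply the conditional probabilities along the sequence:
P = 2/24 × 1/23 × 6/22 × 6/21 = 72/255024 = 1/3542.

1/3542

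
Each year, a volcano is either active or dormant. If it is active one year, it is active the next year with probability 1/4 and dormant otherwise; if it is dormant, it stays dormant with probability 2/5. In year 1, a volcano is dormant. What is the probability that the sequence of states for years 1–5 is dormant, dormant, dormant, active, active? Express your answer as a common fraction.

Year 1 is given. For each transition, use the conditional probability from the current state:
P(dormant | dormant) = 2/5; P(dormant | dormant) = 2/5; P(active | dormant) = 3/5; P(active | active) = 1/4.
P = 2/5 × 2/5 × 3/5 × 1/4 = 12/500 = 3/125.

3/125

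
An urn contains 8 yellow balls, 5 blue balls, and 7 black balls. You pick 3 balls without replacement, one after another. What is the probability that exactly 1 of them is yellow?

44/95

One ordering (yellow drawn first) has probability 8/20 × 12/19 × 11/18 = 1056/6840 = 44/285.
There are C(3,1) = 3 such orderings, each equally likely, so P = 3 × 44/285 = 44/95.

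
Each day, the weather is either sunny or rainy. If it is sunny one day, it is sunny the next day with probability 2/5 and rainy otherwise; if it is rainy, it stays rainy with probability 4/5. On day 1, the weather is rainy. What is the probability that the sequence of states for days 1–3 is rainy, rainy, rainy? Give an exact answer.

16/25

Day 1 is given. For each transition, use the conditional probability from the current state:
P(rainy | rainy) = 4/5; P(rainy | rainy) = 4/5.
P = 4/5 × 4/5 = 16/25.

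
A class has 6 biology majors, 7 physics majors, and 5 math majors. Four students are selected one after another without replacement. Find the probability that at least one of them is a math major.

P(no math majors) = 13/18 × 12/17 × 11/16 × 10/15 = 17160/73440 = 143/612.
P(at least one) = 1 − 143/612 = 469/612.

469/612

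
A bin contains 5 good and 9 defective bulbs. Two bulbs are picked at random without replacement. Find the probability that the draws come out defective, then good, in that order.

45/182

Chain rule:
P = 9/14 × 5/13 = 45/182.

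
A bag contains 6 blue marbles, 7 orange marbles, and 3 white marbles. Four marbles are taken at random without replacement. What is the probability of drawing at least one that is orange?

121/130

P(no orange) = 9/16 × 8/15 × 7/14 × 6/13 = 3024/43680 = 9/130.
P(at least one) = 1 − 9/130 = 121/130.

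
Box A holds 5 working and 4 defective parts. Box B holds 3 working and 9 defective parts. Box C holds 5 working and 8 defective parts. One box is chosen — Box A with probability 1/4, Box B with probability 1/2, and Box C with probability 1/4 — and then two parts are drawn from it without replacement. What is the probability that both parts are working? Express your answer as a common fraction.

From Box A: P(both working) = (5/9)(4/8) = 5/18.
From Box B: P(both working) = (3/12)(2/11) = 1/22.
From Box C: P(both working) = (5/13)(4/12) = 5/39.
Total probability = (1/4)(5/18) + (1/2)(1/22) + (1/4)(5/39) = 1279/10296.

1279/10296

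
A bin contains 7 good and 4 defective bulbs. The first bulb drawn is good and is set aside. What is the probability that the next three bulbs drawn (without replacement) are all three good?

1/6

With the first bulb removed, 6 good remain out of 10.
P = 6/10 × 5/9 × 4/8 = 120/720 = 1/6.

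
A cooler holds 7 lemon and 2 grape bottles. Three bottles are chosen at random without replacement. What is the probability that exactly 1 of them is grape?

1/2

One ordering (grape drawn first) has probability 2/9 × 7/8 × 6/7 = 84/504 = 1/6.
There are C(3,1) = 3 such orderings, each equally likely, so P = 3 × 1/6 = 1/2.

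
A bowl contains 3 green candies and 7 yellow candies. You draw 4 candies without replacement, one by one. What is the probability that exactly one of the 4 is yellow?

1/30

One ordering (yellow drawn first) has probability 7/10 × 3/9 × 2/8 × 1/7 = 42/5040 = 1/120.
There are C(4,1) = 4 such orderings, each equally likely, so P = 4 × 1/120 = 1/30.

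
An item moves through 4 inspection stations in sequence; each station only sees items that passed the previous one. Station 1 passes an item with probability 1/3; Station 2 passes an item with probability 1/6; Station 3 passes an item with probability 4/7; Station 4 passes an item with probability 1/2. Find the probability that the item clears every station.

1/63

Multiplying along the chain,
P = 1/3 × 1/6 × 4/7 × 1/2 = 4/252 = 1/63.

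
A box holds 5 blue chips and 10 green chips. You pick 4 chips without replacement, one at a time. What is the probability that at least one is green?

272/273

P(no green) = 5/15 × 4/14 × 3/13 × 2/12 = 120/32760 = 1/273.
P(at least one) = 1 − 1/273 = 272/273.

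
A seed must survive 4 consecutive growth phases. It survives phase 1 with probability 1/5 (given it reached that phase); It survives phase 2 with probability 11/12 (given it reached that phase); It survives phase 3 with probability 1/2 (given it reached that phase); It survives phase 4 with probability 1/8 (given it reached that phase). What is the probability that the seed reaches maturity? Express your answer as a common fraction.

11/960

Multiplying along the chain,
P = 1/5 × 11/12 × 1/2 × 1/8 = 11/960.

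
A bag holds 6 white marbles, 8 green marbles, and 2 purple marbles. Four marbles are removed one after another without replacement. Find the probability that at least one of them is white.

P(no white) = 10/16 × 9/15 × 8/14 × 7/13 = 5040/43680 = 3/26.
P(at least one) = 1 − 3/26 = 23/26.

23/26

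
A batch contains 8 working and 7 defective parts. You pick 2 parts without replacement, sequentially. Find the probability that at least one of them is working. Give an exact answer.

4/5

P(no working) = 7/15 × 6/14 = 42/210 = 1/5.
P(at least one) = 1 − 1/5 = 4/5.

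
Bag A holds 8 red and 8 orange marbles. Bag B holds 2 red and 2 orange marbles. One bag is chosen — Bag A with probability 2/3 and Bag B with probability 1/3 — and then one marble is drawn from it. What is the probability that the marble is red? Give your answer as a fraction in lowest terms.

From Bag A: P(red) = 8/16.
From Bag B: P(red) = 2/4.
Total probability = (2/3)(8/16) + (1/3)(2/4) = 1/2.

1/2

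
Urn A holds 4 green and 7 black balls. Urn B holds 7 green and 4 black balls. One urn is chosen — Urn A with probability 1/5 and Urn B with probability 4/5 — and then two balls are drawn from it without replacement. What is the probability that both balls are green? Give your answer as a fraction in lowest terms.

From Urn A: P(both green) = (4/11)(3/10) = 6/55.
From Urn B: P(both green) = (7/11)(6/10) = 21/55.
Total probability = (1/5)(6/55) + (4/5)(21/55) = 18/55.

18/55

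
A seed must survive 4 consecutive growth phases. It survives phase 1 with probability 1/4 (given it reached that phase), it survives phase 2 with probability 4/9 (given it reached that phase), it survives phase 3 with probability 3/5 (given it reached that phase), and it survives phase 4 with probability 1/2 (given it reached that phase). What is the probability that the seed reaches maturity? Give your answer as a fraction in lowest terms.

1/30

Multiplying along the chain,
P = 1/4 × 4/9 × 3/5 × 1/2 = 12/360 = 1/30.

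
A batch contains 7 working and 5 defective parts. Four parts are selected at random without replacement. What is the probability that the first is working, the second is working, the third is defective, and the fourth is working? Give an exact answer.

Multiply the probability of each draw given the previous ones:
P = 7/12 × 6/11 × 5/10 × 5/9 = 1050/11880 = 35/396.

35/396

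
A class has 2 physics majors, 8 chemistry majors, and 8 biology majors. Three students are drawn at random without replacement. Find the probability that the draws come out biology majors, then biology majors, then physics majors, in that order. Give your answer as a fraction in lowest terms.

Chain rule:
P = 8/18 × 7/17 × 2/16 = 112/4896 = 7/306.

7/306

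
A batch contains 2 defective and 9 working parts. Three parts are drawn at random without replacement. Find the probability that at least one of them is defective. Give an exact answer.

27/55

P(no defective) = 9/11 × 8/10 × 7/9 = 504/990 = 28/55.
P(at least one) = 1 − 28/55 = 27/55.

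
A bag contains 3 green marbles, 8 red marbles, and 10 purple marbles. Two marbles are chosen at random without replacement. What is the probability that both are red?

P(every draw is red) = 8/21 × 7/20 = 56/420 = 2/15.

2/15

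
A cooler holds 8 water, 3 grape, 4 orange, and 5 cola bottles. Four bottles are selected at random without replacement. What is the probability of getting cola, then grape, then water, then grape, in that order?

2/969

Each draw changes the counts, so multiply the conditional probabilities along the sequence:
P = 5/20 × 3/19 × 8/18 × 2/17 = 240/116280 = 2/969.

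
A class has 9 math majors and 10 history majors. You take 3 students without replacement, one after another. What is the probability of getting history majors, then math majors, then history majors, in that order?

Chain rule:
P = 10/19 × 9/18 × 9/17 = 810/5814 = 45/323.

45/323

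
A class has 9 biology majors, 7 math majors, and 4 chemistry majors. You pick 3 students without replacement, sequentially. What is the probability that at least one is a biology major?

P(no biology majors) = 11/20 × 10/19 × 9/18 = 990/6840 = 11/76.
P(at least one) = 1 − 11/76 = 65/76.

65/76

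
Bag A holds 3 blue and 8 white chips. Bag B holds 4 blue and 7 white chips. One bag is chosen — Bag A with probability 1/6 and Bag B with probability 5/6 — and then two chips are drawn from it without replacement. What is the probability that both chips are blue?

From Bag A: P(both blue) = (3/11)(2/10) = 3/55.
From Bag B: P(both blue) = (4/11)(3/10) = 6/55.
Total probability = (1/6)(3/55) + (5/6)(6/55) = 1/10.

1/10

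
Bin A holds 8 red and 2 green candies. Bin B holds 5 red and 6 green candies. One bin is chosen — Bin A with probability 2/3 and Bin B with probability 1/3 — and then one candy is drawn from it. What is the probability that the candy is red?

From Bin A: P(red) = 8/10.
From Bin B: P(red) = 5/11.
Total probability = (2/3)(8/10) + (1/3)(5/11) = 113/165.

113/165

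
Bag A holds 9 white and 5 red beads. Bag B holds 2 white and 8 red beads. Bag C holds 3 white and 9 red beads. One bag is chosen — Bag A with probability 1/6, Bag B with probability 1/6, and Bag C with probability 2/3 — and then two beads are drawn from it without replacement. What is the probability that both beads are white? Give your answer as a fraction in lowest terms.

27011/270270

From Bag A: P(both white) = (9/14)(8/13) = 36/91.
From Bag B: P(both white) = (2/10)(1/9) = 1/45.
From Bag C: P(both white) = (3/12)(2/11) = 1/22.
Total probability = (1/6)(36/91) + (1/6)(1/45) + (2/3)(1/22) = 27011/270270.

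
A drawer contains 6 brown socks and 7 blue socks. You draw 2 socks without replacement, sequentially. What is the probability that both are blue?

P(every draw is blue) = 7/13 × 6/12 = 42/156 = 7/26.

7/26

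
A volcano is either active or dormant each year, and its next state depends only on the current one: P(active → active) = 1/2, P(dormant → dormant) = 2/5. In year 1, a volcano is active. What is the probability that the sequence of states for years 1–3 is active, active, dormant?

Year 1 is given. For each transition, use the conditional probability from the current state:
P(active | active) = 1/2; P(dormant | active) = 1/2.
P = 1/2 × 1/2 = 1/4.

1/4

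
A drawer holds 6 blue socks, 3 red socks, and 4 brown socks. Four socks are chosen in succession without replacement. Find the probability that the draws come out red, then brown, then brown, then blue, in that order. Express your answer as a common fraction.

9/715

Each draw changes the counts, so multiply the conditional probabilities along the sequence:
P = 3/13 × 4/12 × 3/11 × 6/10 = 216/17160 = 9/715.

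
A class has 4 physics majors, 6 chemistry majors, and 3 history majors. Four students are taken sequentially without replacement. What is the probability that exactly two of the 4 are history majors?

27/143

One ordering (history majors drawn first) has probability 3/13 × 2/12 × 10/11 × 9/10 = 540/17160 = 9/286.
There are C(4,2) = 6 such orderings, each equally likely, so P = 6 × 9/286 = 27/143.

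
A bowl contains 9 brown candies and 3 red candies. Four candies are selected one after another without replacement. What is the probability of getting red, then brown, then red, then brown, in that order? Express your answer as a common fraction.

Multiply the probability of each draw given the previous ones:
P = 3/12 × 9/11 × 2/10 × 8/9 = 432/11880 = 2/55.

2/55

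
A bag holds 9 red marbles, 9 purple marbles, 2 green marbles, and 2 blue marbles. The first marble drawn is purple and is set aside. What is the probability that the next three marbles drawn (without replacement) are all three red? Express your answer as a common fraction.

6/95

After the first draw, 9 of the remaining 21 marbles are red.
P = 9/21 × 8/20 × 7/19 = 504/7980 = 6/95.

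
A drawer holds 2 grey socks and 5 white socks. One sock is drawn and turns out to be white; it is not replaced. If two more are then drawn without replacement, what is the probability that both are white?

2/5

With the first sock removed, 4 white remain out of 6.
P = 4/6 × 3/5 = 12/30 = 2/5.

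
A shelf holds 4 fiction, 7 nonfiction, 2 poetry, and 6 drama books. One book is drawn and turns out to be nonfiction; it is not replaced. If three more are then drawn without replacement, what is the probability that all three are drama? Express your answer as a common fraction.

After the first draw, 6 of the remaining 18 books are drama.
P = 6/18 × 5/17 × 4/16 = 120/4896 = 5/204.

5/204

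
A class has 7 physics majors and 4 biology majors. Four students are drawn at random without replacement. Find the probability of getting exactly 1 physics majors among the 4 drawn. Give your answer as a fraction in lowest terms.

One ordering (a physics major drawn first) has probability 7/11 × 4/10 × 3/9 × 2/8 = 168/7920 = 7/330.
There are C(4,1) = 4 such orderings, each equally likely, so P = 4 × 7/330 = 14/165.

14/165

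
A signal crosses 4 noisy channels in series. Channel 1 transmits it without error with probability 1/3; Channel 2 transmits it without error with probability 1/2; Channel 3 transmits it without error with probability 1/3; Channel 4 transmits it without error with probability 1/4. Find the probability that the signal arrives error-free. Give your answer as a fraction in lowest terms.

1/72

Multiplying along the chain,
P = 1/3 × 1/2 × 1/3 × 1/4 = 1/72.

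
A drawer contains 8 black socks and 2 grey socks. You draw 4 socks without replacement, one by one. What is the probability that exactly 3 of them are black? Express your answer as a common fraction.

One ordering (black drawn first) has probability 8/10 × 7/9 × 6/8 × 2/7 = 672/5040 = 2/15.
There are C(4,3) = 4 such orderings, each equally likely, so P = 4 × 2/15 = 8/15.

8/15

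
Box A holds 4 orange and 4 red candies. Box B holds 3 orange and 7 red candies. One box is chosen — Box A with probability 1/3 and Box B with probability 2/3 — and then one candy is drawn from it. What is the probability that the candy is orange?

From Box A: P(orange) = 4/8.
From Box B: P(orange) = 3/10.
Total probability = (1/3)(4/8) + (2/3)(3/10) = 11/30.

11/30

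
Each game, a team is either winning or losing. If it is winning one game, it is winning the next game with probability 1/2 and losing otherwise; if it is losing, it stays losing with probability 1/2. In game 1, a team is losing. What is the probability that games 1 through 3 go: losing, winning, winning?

Game 1 is given. For each transition, use the conditional probability from the current state:
P(winning | losing) = 1/2; P(winning | winning) = 1/2.
P = 1/2 × 1/2 = 1/4.

1/4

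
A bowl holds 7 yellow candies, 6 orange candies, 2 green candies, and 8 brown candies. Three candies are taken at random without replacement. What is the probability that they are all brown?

8/253

P(all brown) = 8/23 × 7/22 × 6/21 = 336/10626 = 8/253.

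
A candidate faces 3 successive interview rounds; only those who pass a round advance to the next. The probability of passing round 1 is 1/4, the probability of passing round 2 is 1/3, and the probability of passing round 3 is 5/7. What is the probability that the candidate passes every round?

5/84

Multiplying along the chain,
P = 1/4 × 1/3 × 5/7 = 5/84.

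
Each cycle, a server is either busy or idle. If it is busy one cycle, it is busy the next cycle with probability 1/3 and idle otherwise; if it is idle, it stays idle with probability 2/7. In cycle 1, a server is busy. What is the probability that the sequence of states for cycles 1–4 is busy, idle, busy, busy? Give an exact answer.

10/63

Cycle 1 is given. For each transition, use the conditional probability from the current state:
P(idle | busy) = 2/3; P(busy | idle) = 5/7; P(busy | busy) = 1/3.
P = 2/3 × 5/7 × 1/3 = 10/63.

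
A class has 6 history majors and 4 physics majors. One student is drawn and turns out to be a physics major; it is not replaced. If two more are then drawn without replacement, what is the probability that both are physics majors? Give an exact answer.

1/12

With the first student removed, 3 physics majors remain out of 9.
P = 3/9 × 2/8 = 6/72 = 1/12.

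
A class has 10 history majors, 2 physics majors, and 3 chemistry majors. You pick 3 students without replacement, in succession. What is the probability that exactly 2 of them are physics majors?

One ordering (physics majors drawn first) has probability 2/15 × 1/14 × 13/13 = 26/2730 = 1/105.
There are C(3,2) = 3 such orderings, each equally likely, so P = 3 × 1/105 = 1/35.

1/35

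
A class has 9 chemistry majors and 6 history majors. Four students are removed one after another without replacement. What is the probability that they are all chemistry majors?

P(all chemistry majors) = 9/15 × 8/14 × 7/13 × 6/12 = 3024/32760 = 6/65.

6/65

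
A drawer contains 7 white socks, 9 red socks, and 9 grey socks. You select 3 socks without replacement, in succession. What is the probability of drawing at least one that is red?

P(no red) = 16/25 × 15/24 × 14/23 = 3360/13800 = 28/115.
P(at least one) = 1 − 28/115 = 87/115.

87/115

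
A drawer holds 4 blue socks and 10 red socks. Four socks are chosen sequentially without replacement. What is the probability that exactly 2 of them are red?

270/1001

One ordering (red drawn first) has probability 10/14 × 9/13 × 4/12 × 3/11 = 1080/24024 = 45/1001.
There are C(4,2) = 6 such orderings, each equally likely, so P = 6 × 45/1001 = 270/1001.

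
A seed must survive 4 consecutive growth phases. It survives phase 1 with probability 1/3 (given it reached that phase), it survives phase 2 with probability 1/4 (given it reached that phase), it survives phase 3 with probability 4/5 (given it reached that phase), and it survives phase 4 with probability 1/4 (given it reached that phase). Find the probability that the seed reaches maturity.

1/60

Multiplying along the chain,
P = 1/3 × 1/4 × 4/5 × 1/4 = 4/240 = 1/60.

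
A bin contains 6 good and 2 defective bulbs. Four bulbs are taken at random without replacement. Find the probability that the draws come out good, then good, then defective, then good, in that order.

Multiply the probability of each draw given the previous ones:
P = 6/8 × 5/7 × 2/6 × 4/5 = 240/1680 = 1/7.

1/7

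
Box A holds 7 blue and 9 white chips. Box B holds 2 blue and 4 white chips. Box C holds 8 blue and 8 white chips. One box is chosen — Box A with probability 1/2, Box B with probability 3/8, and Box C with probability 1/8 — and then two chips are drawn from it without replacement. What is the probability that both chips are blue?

From Box A: P(both blue) = (7/16)(6/15) = 7/40.
From Box B: P(both blue) = (2/6)(1/5) = 1/15.
From Box C: P(both blue) = (8/16)(7/15) = 7/30.
Total probability = (1/2)(7/40) + (3/8)(1/15) + (1/8)(7/30) = 17/120.

17/120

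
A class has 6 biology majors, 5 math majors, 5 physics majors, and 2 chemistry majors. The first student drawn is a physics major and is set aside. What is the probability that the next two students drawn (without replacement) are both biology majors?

After the first draw, 6 of the remaining 17 students are biology majors.
P = 6/17 × 5/16 = 30/272 = 15/136.

15/136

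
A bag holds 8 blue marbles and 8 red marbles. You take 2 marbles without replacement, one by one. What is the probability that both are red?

P(all red) = 8/16 × 7/15 = 56/240 = 7/30.

7/30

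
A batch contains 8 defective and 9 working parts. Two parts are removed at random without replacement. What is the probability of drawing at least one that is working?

P(no working) = 8/17 × 7/16 = 56/272 = 7/34.
P(at least one) = 1 − 7/34 = 27/34.

27/34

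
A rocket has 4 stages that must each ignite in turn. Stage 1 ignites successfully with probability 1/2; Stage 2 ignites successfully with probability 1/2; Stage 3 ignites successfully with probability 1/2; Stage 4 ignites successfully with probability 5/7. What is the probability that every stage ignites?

5/56

Multiplying along the chain,
P = 1/2 × 1/2 × 1/2 × 5/7 = 5/56.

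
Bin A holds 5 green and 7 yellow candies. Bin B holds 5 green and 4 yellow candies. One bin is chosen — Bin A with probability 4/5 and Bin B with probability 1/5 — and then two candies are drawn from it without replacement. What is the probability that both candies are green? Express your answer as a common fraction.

35/198

From Bin A: P(both green) = (5/12)(4/11) = 5/33.
From Bin B: P(both green) = (5/9)(4/8) = 5/18.
Total probability = (4/5)(5/33) + (1/5)(5/18) = 35/198.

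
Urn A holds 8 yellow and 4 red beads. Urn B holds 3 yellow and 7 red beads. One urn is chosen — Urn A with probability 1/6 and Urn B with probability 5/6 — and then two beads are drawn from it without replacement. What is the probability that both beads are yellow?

From Urn A: P(both yellow) = (8/12)(7/11) = 14/33.
From Urn B: P(both yellow) = (3/10)(2/9) = 1/15.
Total probability = (1/6)(14/33) + (5/6)(1/15) = 25/198.

25/198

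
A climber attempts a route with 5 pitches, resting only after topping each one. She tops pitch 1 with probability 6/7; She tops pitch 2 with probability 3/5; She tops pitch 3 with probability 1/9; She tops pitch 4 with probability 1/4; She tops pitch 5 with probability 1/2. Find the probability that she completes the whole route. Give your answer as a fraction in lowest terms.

Each stage is reached only if all earlier stages succeed, so
P = 6/7 × 3/5 × 1/9 × 1/4 × 1/2 = 18/2520 = 1/140.

1/140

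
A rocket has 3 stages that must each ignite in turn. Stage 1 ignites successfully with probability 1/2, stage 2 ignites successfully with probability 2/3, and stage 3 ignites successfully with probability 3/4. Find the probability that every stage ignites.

The events are sequential, so multiply the conditional probabilities:
P = 1/2 × 2/3 × 3/4 = 6/24 = 1/4.

1/4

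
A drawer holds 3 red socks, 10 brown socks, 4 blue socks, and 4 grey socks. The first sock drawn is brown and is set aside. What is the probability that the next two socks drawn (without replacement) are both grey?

3/95

With the first sock removed, 4 grey remain out of 20.
P = 4/20 × 3/19 = 12/380 = 3/95.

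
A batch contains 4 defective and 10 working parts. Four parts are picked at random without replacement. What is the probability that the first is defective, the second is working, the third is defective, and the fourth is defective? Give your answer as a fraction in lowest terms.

Multiply the probability of each draw given the previous ones:
P = 4/14 × 10/13 × 3/12 × 2/11 = 240/24024 = 10/1001.

10/1001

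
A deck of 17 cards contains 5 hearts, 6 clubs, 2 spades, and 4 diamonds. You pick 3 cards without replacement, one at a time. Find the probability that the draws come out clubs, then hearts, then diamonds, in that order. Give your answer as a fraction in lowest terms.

1/34

Chain rule:
P = 6/17 × 5/16 × 4/15 = 120/4080 = 1/34.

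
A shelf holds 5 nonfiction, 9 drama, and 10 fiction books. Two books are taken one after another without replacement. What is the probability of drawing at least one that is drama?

P(no drama) = 15/24 × 14/23 = 210/552 = 35/92.
P(at least one) = 1 − 35/92 = 57/92.

57/92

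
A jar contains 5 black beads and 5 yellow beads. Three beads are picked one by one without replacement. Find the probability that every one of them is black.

P(every draw is black) = 5/10 × 4/9 × 3/8 = 60/720 = 1/12.

1/12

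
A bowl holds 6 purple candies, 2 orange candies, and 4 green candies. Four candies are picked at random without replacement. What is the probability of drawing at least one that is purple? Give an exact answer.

32/33

P(no purple) = 6/12 × 5/11 × 4/10 × 3/9 = 360/11880 = 1/33.
P(at least one) = 1 − 1/33 = 32/33.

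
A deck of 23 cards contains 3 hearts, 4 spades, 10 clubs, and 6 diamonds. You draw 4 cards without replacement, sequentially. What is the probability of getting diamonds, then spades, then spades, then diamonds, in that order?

3/1771

Each draw changes the counts, so multiply the conditional probabilities along the sequence:
P = 6/23 × 4/22 × 3/21 × 5/20 = 360/212520 = 3/1771.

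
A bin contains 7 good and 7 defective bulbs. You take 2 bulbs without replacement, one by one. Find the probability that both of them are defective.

P(all defective) = 7/14 × 6/13 = 42/182 = 3/13.

3/13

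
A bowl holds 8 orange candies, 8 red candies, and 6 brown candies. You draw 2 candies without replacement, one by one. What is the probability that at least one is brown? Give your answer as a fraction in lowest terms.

P(no brown) = 16/22 × 15/21 = 240/462 = 40/77.
P(at least one) = 1 − 40/77 = 37/77.

37/77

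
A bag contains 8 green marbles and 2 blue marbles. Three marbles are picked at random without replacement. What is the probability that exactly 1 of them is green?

One ordering (green drawn first) has probability 8/10 × 2/9 × 1/8 = 16/720 = 1/45.
There are C(3,1) = 3 such orderings, each equally likely, so P = 3 × 1/45 = 1/15.

1/15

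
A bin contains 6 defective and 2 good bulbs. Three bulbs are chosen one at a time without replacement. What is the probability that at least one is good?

9/14

P(no good) = 6/8 × 5/7 × 4/6 = 120/336 = 5/14.
P(at least one) = 1 − 5/14 = 9/14.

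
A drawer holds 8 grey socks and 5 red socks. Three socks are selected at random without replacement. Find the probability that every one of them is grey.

28/143

P(every draw is grey) = 8/13 × 7/12 × 6/11 = 336/1716 = 28/143.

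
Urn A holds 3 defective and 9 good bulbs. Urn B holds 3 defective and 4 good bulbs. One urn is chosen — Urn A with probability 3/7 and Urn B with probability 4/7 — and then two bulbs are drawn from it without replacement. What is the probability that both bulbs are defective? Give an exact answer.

From Urn A: P(both defective) = (3/12)(2/11) = 1/22.
From Urn B: P(both defective) = (3/7)(2/6) = 1/7.
Total probability = (3/7)(1/22) + (4/7)(1/7) = 109/1078.

109/1078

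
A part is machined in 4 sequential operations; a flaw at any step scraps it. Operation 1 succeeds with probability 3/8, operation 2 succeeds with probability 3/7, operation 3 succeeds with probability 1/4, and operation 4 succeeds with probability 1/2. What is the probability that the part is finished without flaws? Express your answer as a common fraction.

Each stage is reached only if all earlier stages succeed, so
P = 3/8 × 3/7 × 1/4 × 1/2 = 9/448.

9/448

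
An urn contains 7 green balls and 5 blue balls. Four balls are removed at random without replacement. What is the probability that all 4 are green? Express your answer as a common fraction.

7/99

P = 7/12 × 6/11 × 5/10 × 4/9 = 840/11880 = 7/99.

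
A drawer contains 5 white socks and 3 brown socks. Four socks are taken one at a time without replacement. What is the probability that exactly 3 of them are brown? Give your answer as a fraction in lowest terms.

One ordering (brown drawn first) has probability 3/8 × 2/7 × 1/6 × 5/5 = 30/1680 = 1/56.
There are C(4,3) = 4 such orderings, each equally likely, so P = 4 × 1/56 = 1/14.

1/14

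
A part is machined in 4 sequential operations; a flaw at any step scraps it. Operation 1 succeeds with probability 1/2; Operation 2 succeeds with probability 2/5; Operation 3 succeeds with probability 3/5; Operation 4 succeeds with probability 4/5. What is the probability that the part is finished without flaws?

Multiplying along the chain,
P = 1/2 × 2/5 × 3/5 × 4/5 = 24/250 = 12/125.

12/125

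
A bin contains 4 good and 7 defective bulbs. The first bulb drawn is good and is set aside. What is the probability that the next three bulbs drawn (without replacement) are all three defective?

After the first draw, 7 of the remaining 10 bulbs are defective.
P = 7/10 × 6/9 × 5/8 = 210/720 = 7/24.

7/24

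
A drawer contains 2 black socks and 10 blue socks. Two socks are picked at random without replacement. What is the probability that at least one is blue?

P(no blue) = 2/12 × 1/11 = 2/132 = 1/66.
P(at least one) = 1 − 1/66 = 65/66.

65/66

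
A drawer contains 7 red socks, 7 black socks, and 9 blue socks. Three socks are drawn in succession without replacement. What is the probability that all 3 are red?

5/253

P(all red) = 7/23 × 6/22 × 5/21 = 210/10626 = 5/253.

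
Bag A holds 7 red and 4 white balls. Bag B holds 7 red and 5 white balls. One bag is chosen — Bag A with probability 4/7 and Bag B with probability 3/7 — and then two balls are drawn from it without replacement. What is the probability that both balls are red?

From Bag A: P(both red) = (7/11)(6/10) = 21/55.
From Bag B: P(both red) = (7/12)(6/11) = 7/22.
Total probability = (4/7)(21/55) + (3/7)(7/22) = 39/110.

39/110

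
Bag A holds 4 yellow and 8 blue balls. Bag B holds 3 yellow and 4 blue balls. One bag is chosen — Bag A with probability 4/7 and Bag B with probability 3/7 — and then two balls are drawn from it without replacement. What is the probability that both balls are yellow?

61/539

From Bag A: P(both yellow) = (4/12)(3/11) = 1/11.
From Bag B: P(both yellow) = (3/7)(2/6) = 1/7.
Total probability = (4/7)(1/11) + (3/7)(1/7) = 61/539.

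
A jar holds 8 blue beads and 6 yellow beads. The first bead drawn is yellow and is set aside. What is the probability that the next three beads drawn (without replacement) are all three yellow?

5/143

With the first bead removed, 5 yellow remain out of 13.
P = 5/13 × 4/12 × 3/11 = 60/1716 = 5/143.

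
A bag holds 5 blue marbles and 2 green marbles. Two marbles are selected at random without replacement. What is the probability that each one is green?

P(every draw is green) = 2/7 × 1/6 = 2/42 = 1/21.

1/21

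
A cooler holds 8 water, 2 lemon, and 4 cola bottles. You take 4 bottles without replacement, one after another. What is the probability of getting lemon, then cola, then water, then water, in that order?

8/429

Multiply the probability of each draw given the previous ones:
P = 2/14 × 4/13 × 8/12 × 7/11 = 448/24024 = 8/429.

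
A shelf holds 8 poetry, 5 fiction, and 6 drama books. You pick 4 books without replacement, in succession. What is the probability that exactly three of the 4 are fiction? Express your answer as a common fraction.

35/969

One ordering (fiction drawn first) has probability 5/19 × 4/18 × 3/17 × 14/16 = 840/93024 = 35/3876.
There are C(4,3) = 4 such orderings, each equally likely, so P = 4 × 35/3876 = 35/969.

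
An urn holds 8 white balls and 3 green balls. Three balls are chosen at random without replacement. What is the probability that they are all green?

P(all green) = 3/11 × 2/10 × 1/9 = 6/990 = 1/165.

1/165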